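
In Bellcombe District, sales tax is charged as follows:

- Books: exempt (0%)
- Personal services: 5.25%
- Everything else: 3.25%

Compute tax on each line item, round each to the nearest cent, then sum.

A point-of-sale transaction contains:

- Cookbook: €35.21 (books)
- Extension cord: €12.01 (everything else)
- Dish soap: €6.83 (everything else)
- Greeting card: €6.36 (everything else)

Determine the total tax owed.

Cookbook €35.21: books → 0% → €0.00
Extension cord €12.01: everything else → 3.25% → €0.39
Dish soap €6.83: everything else → 3.25% → €0.22
Greeting card €6.36: everything else → 3.25% → €0.21
Total tax = €0.39 + €0.22 + €0.21 = €0.82

€0.82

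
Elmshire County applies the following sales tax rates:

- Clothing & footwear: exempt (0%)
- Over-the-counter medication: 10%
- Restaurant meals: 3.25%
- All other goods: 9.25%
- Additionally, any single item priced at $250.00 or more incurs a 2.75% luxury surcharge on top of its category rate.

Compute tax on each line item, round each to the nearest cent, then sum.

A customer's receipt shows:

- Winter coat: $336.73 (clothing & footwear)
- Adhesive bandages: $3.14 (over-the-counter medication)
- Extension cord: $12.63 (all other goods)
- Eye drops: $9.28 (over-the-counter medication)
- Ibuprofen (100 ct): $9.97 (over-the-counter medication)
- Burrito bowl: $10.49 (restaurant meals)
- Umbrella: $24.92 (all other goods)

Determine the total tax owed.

$15.32

Winter coat $336.73: clothing & footwear → 0% + 2.75% surcharge = 2.75% → $9.26
Adhesive bandages $3.14: over-the-counter medication → 10% → $0.31
Extension cord $12.63: all other goods → 9.25% → $1.17
Eye drops $9.28: over-the-counter medication → 10% → $0.93
Ibuprofen (100 ct) $9.97: over-the-counter medication → 10% → $1.00
Burrito bowl $10.49: restaurant meals → 3.25% → $0.34
Umbrella $24.92: all other goods → 9.25% → $2.31
Total tax = $9.26 + $0.31 + $1.17 + $0.93 + $1.00 + $0.34 + $2.31 = $15.32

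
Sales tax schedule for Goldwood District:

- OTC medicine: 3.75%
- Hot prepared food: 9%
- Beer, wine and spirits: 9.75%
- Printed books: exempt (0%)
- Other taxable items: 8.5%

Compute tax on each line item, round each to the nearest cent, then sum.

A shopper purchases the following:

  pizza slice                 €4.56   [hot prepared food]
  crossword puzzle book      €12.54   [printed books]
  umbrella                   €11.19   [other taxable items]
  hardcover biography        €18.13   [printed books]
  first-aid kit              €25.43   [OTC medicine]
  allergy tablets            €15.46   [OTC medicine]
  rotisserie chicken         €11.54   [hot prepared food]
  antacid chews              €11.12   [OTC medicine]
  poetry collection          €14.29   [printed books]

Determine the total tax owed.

Pizza slice €4.56: hot prepared food → 9% → €0.41
Crossword puzzle book €12.54: printed books → 0% → €0.00
Umbrella €11.19: other taxable items → 8.5% → €0.95
Hardcover biography €18.13: printed books → 0% → €0.00
First-aid kit €25.43: OTC medicine → 3.75% → €0.95
Allergy tablets €15.46: OTC medicine → 3.75% → €0.58
Rotisserie chicken €11.54: hot prepared food → 9% → €1.04
Antacid chews €11.12: OTC medicine → 3.75% → €0.42
Poetry collection €14.29: printed books → 0% → €0.00
Total tax = €0.41 + €0.95 + €0.95 + €0.58 + €1.04 + €0.42 = €4.35

€4.35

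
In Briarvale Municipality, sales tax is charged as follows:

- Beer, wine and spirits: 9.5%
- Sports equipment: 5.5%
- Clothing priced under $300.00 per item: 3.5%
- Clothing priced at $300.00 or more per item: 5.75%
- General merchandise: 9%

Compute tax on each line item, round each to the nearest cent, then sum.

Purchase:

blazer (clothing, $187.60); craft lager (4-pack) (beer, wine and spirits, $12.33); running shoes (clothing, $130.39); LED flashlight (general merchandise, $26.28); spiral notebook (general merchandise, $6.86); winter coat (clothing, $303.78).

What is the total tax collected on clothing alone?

Blazer $187.60: clothing, under $300.00 → 3.5% → $6.57
Running shoes $130.39: clothing, under $300.00 → 3.5% → $4.56
Winter coat $303.78: clothing, $300.00 or more → 5.75% → $17.47
Tax on clothing = $6.57 + $4.56 + $17.47 = $28.60

$28.60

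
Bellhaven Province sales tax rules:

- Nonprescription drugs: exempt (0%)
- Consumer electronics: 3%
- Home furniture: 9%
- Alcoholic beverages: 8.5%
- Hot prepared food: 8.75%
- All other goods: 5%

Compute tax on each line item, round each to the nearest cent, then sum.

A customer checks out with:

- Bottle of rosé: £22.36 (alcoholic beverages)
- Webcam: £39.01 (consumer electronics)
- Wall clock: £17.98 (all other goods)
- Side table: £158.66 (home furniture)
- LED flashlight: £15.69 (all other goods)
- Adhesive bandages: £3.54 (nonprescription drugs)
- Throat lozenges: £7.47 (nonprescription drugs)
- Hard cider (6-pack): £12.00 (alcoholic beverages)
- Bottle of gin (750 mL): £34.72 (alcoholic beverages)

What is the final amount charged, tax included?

Bottle of rosé £22.36: alcoholic beverages → 8.5% → £1.90
Webcam £39.01: consumer electronics → 3% → £1.17
Wall clock £17.98: all other goods → 5% → £0.90
Side table £158.66: home furniture → 9% → £14.28
LED flashlight £15.69: all other goods → 5% → £0.78
Adhesive bandages £3.54: nonprescription drugs → 0% → £0.00
Throat lozenges £7.47: nonprescription drugs → 0% → £0.00
Hard cider (6-pack) £12.00: alcoholic beverages → 8.5% → £1.02
Bottle of gin (750 mL) £34.72: alcoholic beverages → 8.5% → £2.95
Subtotal = £311.43; tax = £23.00; total due = £334.43

£334.43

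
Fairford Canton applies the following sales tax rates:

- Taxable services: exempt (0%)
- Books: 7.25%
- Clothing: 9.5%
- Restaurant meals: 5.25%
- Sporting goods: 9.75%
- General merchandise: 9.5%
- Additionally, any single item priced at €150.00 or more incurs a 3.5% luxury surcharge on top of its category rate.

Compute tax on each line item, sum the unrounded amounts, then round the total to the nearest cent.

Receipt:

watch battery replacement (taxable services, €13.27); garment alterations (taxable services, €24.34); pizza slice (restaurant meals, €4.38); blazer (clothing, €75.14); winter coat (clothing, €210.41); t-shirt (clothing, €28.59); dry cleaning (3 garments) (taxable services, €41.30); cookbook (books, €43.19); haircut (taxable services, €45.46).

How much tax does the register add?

€40.57

Watch battery replacement €13.27: taxable services → 0% → €0.00
Garment alterations €24.34: taxable services → 0% → €0.00
Pizza slice €4.38: restaurant meals → 5.25% → €0.22995
Blazer €75.14: clothing → 9.5% → €7.1383
Winter coat €210.41: clothing → 9.5% + 3.5% surcharge = 13% → €27.3533
T-shirt €28.59: clothing → 9.5% → €2.71605
Dry cleaning (3 garments) €41.30: taxable services → 0% → €0.00
Cookbook €43.19: books → 7.25% → €3.131275
Haircut €45.46: taxable services → 0% → €0.00
Unrounded tax sum = €40.568875 → €40.57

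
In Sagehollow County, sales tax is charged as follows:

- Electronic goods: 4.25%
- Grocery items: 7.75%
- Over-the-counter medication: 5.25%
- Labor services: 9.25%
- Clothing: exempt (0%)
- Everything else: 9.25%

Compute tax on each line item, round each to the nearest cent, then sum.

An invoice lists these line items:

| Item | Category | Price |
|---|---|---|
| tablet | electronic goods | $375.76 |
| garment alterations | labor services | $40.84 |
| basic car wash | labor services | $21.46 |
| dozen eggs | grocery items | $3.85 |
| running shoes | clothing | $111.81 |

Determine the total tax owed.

Tablet $375.76: electronic goods → 4.25% → $15.97
Garment alterations $40.84: labor services → 9.25% → $3.78
Basic car wash $21.46: labor services → 9.25% → $1.99
Dozen eggs $3.85: grocery items → 7.75% → $0.30
Running shoes $111.81: clothing → 0% → $0.00
Total tax = $15.97 + $3.78 + $1.99 + $0.30 = $22.04

$22.04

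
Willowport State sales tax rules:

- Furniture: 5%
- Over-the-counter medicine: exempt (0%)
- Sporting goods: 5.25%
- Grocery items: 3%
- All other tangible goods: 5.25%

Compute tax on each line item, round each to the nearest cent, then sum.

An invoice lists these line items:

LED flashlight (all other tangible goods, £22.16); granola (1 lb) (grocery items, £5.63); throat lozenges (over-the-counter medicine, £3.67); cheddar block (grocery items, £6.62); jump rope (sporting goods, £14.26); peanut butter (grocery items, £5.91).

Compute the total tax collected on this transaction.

LED flashlight £22.16: all other tangible goods → 5.25% → £1.16
Granola (1 lb) £5.63: grocery items → 3% → £0.17
Throat lozenges £3.67: over-the-counter medicine → 0% → £0.00
Cheddar block £6.62: grocery items → 3% → £0.20
Jump rope £14.26: sporting goods → 5.25% → £0.75
Peanut butter £5.91: grocery items → 3% → £0.18
Total tax = £1.16 + £0.17 + £0.20 + £0.75 + £0.18 = £2.46

£2.46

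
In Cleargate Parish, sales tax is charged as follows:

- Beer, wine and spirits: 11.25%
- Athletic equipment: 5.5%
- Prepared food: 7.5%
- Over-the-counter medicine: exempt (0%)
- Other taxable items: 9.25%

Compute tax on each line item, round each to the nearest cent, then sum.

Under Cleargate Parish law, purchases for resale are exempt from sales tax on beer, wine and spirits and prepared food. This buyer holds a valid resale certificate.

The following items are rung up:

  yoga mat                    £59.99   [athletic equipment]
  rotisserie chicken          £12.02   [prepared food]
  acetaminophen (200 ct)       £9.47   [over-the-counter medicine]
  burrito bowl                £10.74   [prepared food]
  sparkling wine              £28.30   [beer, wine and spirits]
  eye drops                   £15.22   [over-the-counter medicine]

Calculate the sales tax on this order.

£3.30

Yoga mat £59.99: athletic equipment → 5.5% → £3.30
Rotisserie chicken £12.02: prepared food, buyer-exempt → 0% → £0.00
Acetaminophen (200 ct) £9.47: over-the-counter medicine → 0% → £0.00
Burrito bowl £10.74: prepared food, buyer-exempt → 0% → £0.00
Sparkling wine £28.30: beer, wine and spirits, buyer-exempt → 0% → £0.00
Eye drops £15.22: over-the-counter medicine → 0% → £0.00
Total tax = £3.30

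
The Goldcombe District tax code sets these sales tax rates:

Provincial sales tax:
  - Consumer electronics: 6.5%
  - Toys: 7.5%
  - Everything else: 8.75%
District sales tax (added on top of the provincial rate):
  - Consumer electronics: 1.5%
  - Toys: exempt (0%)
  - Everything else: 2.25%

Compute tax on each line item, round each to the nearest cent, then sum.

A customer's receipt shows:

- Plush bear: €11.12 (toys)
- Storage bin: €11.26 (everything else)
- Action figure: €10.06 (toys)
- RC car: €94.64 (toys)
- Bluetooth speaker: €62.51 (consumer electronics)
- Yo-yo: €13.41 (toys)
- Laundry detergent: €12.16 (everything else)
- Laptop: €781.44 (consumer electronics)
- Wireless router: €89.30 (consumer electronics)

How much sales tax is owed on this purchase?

€86.93

Plush bear €11.12: toys → 7.5% + 0% district = 7.5% → €0.83
Storage bin €11.26: everything else → 8.75% + 2.25% district = 11% → €1.24
Action figure €10.06: toys → 7.5% + 0% district = 7.5% → €0.75
RC car €94.64: toys → 7.5% + 0% district = 7.5% → €7.10
Bluetooth speaker €62.51: consumer electronics → 6.5% + 1.5% district = 8% → €5.00
Yo-yo €13.41: toys → 7.5% + 0% district = 7.5% → €1.01
Laundry detergent €12.16: everything else → 8.75% + 2.25% district = 11% → €1.34
Laptop €781.44: consumer electronics → 6.5% + 1.5% district = 8% → €62.52
Wireless router €89.30: consumer electronics → 6.5% + 1.5% district = 8% → €7.14
Total tax = €0.83 + €1.24 + €0.75 + €7.10 + €5.00 + €1.01 + €1.34 + €62.52 + €7.14 = €86.93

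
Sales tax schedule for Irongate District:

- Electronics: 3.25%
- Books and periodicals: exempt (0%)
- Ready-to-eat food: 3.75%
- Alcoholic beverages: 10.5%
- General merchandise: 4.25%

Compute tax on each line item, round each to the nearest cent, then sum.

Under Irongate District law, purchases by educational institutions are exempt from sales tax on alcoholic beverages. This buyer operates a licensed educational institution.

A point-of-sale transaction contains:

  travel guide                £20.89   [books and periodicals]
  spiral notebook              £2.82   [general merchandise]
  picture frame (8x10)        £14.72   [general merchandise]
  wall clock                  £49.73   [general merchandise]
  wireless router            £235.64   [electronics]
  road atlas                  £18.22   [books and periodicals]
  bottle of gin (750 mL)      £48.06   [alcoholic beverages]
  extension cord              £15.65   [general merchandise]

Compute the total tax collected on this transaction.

£11.19

Travel guide £20.89: books and periodicals → 0% → £0.00
Spiral notebook £2.82: general merchandise → 4.25% → £0.12
Picture frame (8x10) £14.72: general merchandise → 4.25% → £0.63
Wall clock £49.73: general merchandise → 4.25% → £2.11
Wireless router £235.64: electronics → 3.25% → £7.66
Road atlas £18.22: books and periodicals → 0% → £0.00
Bottle of gin (750 mL) £48.06: alcoholic beverages, buyer-exempt → 0% → £0.00
Extension cord £15.65: general merchandise → 4.25% → £0.67
Total tax = £0.12 + £0.63 + £2.11 + £7.66 + £0.67 = £11.19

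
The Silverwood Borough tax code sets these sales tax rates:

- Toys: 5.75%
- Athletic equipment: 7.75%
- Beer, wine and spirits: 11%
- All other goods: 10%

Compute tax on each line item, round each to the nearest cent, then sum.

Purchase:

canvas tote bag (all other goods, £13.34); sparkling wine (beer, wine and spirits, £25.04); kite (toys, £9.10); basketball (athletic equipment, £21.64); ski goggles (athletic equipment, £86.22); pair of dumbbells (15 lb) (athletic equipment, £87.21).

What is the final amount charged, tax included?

Canvas tote bag £13.34: all other goods → 10% → £1.33
Sparkling wine £25.04: beer, wine and spirits → 11% → £2.75
Kite £9.10: toys → 5.75% → £0.52
Basketball £21.64: athletic equipment → 7.75% → £1.68
Ski goggles £86.22: athletic equipment → 7.75% → £6.68
Pair of dumbbells (15 lb) £87.21: athletic equipment → 7.75% → £6.76
Subtotal = £242.55; tax = £19.72; total due = £262.27

£262.27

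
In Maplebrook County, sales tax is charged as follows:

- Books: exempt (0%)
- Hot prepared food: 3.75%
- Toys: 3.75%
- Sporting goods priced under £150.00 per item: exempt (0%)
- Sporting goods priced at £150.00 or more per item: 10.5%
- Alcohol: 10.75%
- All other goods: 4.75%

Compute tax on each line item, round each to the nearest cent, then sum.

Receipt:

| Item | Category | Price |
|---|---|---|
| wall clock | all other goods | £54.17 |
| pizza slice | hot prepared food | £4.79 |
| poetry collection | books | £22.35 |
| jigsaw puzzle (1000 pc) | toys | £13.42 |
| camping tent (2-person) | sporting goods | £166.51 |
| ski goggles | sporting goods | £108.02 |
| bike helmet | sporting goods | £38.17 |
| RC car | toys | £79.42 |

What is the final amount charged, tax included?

£510.56

Wall clock £54.17: all other goods → 4.75% → £2.57
Pizza slice £4.79: hot prepared food → 3.75% → £0.18
Poetry collection £22.35: books → 0% → £0.00
Jigsaw puzzle (1000 pc) £13.42: toys → 3.75% → £0.50
Camping tent (2-person) £166.51: sporting goods, £150.00 or more → 10.5% → £17.48
Ski goggles £108.02: sporting goods, under £150.00 → 0% → £0.00
Bike helmet £38.17: sporting goods, under £150.00 → 0% → £0.00
RC car £79.42: toys → 3.75% → £2.98
Subtotal = £486.85; tax = £23.71; total due = £510.56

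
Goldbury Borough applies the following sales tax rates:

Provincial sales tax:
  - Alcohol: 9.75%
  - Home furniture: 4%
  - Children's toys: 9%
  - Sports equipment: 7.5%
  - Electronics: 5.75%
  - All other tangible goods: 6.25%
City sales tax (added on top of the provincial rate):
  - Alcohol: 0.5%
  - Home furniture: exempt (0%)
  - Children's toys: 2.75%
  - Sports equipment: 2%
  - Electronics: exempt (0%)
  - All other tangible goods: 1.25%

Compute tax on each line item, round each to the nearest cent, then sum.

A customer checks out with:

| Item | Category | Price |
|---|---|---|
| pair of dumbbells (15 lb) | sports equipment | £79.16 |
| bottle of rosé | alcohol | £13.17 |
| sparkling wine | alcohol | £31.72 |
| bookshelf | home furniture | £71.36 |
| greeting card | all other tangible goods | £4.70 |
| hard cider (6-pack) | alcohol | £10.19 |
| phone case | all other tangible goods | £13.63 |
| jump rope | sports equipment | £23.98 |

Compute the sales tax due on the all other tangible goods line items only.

£1.37

Greeting card £4.70: all other tangible goods → 6.25% + 1.25% city = 7.5% → £0.35
Phone case £13.63: all other tangible goods → 6.25% + 1.25% city = 7.5% → £1.02
Tax on all other tangible goods = £0.35 + £1.02 = £1.37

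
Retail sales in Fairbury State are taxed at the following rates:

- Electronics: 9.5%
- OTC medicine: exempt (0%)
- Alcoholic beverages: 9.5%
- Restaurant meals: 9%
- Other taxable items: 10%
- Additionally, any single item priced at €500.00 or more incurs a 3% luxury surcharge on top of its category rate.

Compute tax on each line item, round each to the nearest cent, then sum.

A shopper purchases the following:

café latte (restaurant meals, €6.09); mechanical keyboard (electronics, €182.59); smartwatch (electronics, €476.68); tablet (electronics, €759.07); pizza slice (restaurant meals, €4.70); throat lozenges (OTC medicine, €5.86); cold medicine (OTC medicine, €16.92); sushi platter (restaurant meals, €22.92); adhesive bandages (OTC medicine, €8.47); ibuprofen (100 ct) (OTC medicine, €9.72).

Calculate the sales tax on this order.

Café latte €6.09: restaurant meals → 9% → €0.55
Mechanical keyboard €182.59: electronics → 9.5% → €17.35
Smartwatch €476.68: electronics → 9.5% → €45.28
Tablet €759.07: electronics → 9.5% + 3% surcharge = 12.5% → €94.88
Pizza slice €4.70: restaurant meals → 9% → €0.42
Throat lozenges €5.86: OTC medicine → 0% → €0.00
Cold medicine €16.92: OTC medicine → 0% → €0.00
Sushi platter €22.92: restaurant meals → 9% → €2.06
Adhesive bandages €8.47: OTC medicine → 0% → €0.00
Ibuprofen (100 ct) €9.72: OTC medicine → 0% → €0.00
Total tax = €0.55 + €17.35 + €45.28 + €94.88 + €0.42 + €2.06 = €160.54

€160.54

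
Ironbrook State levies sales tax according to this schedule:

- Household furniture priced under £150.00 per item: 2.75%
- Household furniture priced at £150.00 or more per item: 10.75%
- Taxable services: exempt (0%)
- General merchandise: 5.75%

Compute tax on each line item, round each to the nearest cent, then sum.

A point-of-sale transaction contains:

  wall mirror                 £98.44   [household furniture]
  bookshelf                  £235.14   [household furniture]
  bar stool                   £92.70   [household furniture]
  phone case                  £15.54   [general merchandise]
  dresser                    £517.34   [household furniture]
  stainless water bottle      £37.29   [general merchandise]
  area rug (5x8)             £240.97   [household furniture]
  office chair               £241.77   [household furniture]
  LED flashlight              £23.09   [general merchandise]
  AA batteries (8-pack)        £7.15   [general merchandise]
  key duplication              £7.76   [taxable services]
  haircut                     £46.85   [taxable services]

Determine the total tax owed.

£142.81

Wall mirror £98.44: household furniture, under £150.00 → 2.75% → £2.71
Bookshelf £235.14: household furniture, £150.00 or more → 10.75% → £25.28
Bar stool £92.70: household furniture, under £150.00 → 2.75% → £2.55
Phone case £15.54: general merchandise → 5.75% → £0.89
Dresser £517.34: household furniture, £150.00 or more → 10.75% → £55.61
Stainless water bottle £37.29: general merchandise → 5.75% → £2.14
Area rug (5x8) £240.97: household furniture, £150.00 or more → 10.75% → £25.90
Office chair £241.77: household furniture, £150.00 or more → 10.75% → £25.99
LED flashlight £23.09: general merchandise → 5.75% → £1.33
AA batteries (8-pack) £7.15: general merchandise → 5.75% → £0.41
Key duplication £7.76: taxable services → 0% → £0.00
Haircut £46.85: taxable services → 0% → £0.00
Total tax = £2.71 + £25.28 + £2.55 + £0.89 + £55.61 + £2.14 + £25.90 + £25.99 + £1.33 + £0.41 = £142.81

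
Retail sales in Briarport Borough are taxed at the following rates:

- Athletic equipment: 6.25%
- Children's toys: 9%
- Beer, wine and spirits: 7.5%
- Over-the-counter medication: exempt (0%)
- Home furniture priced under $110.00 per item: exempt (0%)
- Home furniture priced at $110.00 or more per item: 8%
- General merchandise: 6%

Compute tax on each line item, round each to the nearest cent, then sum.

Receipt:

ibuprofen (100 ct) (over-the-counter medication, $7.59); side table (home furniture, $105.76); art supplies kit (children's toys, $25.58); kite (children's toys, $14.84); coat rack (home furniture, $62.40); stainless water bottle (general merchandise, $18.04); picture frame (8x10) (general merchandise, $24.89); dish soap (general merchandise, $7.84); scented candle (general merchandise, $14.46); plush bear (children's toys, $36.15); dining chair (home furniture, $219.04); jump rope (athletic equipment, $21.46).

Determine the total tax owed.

$29.66

Ibuprofen (100 ct) $7.59: over-the-counter medication → 0% → $0.00
Side table $105.76: home furniture, under $110.00 → 0% → $0.00
Art supplies kit $25.58: children's toys → 9% → $2.30
Kite $14.84: children's toys → 9% → $1.34
Coat rack $62.40: home furniture, under $110.00 → 0% → $0.00
Stainless water bottle $18.04: general merchandise → 6% → $1.08
Picture frame (8x10) $24.89: general merchandise → 6% → $1.49
Dish soap $7.84: general merchandise → 6% → $0.47
Scented candle $14.46: general merchandise → 6% → $0.87
Plush bear $36.15: children's toys → 9% → $3.25
Dining chair $219.04: home furniture, $110.00 or more → 8% → $17.52
Jump rope $21.46: athletic equipment → 6.25% → $1.34
Total tax = $2.30 + $1.34 + $1.08 + $1.49 + $0.47 + $0.87 + $3.25 + $17.52 + $1.34 = $29.66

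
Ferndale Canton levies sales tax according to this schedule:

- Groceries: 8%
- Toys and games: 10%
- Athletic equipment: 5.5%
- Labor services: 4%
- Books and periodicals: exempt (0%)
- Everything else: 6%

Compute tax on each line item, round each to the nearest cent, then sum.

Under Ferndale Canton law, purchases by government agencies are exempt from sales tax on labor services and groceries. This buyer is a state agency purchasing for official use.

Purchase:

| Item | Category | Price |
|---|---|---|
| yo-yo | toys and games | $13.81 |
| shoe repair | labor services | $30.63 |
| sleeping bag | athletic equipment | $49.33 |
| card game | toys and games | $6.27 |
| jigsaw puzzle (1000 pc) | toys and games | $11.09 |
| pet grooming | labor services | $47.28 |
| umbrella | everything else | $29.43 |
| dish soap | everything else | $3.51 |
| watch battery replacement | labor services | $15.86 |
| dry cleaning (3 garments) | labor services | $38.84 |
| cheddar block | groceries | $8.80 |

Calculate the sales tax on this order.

Yo-yo $13.81: toys and games → 10% → $1.38
Shoe repair $30.63: labor services, buyer-exempt → 0% → $0.00
Sleeping bag $49.33: athletic equipment → 5.5% → $2.71
Card game $6.27: toys and games → 10% → $0.63
Jigsaw puzzle (1000 pc) $11.09: toys and games → 10% → $1.11
Pet grooming $47.28: labor services, buyer-exempt → 0% → $0.00
Umbrella $29.43: everything else → 6% → $1.77
Dish soap $3.51: everything else → 6% → $0.21
Watch battery replacement $15.86: labor services, buyer-exempt → 0% → $0.00
Dry cleaning (3 garments) $38.84: labor services, buyer-exempt → 0% → $0.00
Cheddar block $8.80: groceries, buyer-exempt → 0% → $0.00
Total tax = $1.38 + $2.71 + $0.63 + $1.11 + $1.77 + $0.21 = $7.81

$7.81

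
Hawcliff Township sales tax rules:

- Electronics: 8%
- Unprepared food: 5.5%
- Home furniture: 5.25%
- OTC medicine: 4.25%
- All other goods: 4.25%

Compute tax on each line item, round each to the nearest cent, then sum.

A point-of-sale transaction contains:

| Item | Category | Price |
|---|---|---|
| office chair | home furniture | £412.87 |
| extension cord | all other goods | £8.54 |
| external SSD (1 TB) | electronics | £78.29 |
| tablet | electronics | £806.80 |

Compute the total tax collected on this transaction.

£92.84

Office chair £412.87: home furniture → 5.25% → £21.68
Extension cord £8.54: all other goods → 4.25% → £0.36
External SSD (1 TB) £78.29: electronics → 8% → £6.26
Tablet £806.80: electronics → 8% → £64.54
Total tax = £21.68 + £0.36 + £6.26 + £64.54 = £92.84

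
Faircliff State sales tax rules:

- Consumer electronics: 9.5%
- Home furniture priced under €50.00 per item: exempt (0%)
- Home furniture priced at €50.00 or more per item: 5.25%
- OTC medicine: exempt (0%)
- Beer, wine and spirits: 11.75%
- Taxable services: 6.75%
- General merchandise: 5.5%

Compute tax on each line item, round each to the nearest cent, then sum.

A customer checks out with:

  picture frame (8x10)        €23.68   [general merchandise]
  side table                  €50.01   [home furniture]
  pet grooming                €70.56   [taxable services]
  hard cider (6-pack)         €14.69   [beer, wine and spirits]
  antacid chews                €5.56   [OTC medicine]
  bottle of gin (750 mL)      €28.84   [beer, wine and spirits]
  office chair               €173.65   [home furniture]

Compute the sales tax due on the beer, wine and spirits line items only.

Hard cider (6-pack) €14.69: beer, wine and spirits → 11.75% → €1.73
Bottle of gin (750 mL) €28.84: beer, wine and spirits → 11.75% → €3.39
Tax on beer, wine and spirits = €1.73 + €3.39 = €5.12

€5.12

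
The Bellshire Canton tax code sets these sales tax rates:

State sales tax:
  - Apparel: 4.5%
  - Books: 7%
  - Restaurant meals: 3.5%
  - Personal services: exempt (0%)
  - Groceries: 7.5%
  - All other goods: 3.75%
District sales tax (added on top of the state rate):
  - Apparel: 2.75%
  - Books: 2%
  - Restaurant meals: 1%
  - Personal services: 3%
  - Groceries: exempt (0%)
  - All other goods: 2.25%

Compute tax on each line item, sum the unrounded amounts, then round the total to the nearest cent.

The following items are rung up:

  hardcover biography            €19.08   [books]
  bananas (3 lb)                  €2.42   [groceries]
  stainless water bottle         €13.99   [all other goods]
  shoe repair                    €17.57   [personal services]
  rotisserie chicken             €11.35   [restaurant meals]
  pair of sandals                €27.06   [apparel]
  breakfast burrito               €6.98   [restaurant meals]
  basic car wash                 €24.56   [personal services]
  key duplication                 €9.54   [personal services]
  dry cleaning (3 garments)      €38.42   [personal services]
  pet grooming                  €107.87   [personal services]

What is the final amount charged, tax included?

€290.30

Hardcover biography €19.08: books → 7% + 2% district = 9% → €1.7172
Bananas (3 lb) €2.42: groceries → 7.5% + 0% district = 7.5% → €0.1815
Stainless water bottle €13.99: all other goods → 3.75% + 2.25% district = 6% → €0.8394
Shoe repair €17.57: personal services → 0% + 3% district = 3% → €0.5271
Rotisserie chicken €11.35: restaurant meals → 3.5% + 1% district = 4.5% → €0.51075
Pair of sandals €27.06: apparel → 4.5% + 2.75% district = 7.25% → €1.96185
Breakfast burrito €6.98: restaurant meals → 3.5% + 1% district = 4.5% → €0.3141
Basic car wash €24.56: personal services → 0% + 3% district = 3% → €0.7368
Key duplication €9.54: personal services → 0% + 3% district = 3% → €0.2862
Dry cleaning (3 garments) €38.42: personal services → 0% + 3% district = 3% → €1.1526
Pet grooming €107.87: personal services → 0% + 3% district = 3% → €3.2361
Subtotal = €278.84; unrounded tax = €11.4636 → €11.46; total due = €290.30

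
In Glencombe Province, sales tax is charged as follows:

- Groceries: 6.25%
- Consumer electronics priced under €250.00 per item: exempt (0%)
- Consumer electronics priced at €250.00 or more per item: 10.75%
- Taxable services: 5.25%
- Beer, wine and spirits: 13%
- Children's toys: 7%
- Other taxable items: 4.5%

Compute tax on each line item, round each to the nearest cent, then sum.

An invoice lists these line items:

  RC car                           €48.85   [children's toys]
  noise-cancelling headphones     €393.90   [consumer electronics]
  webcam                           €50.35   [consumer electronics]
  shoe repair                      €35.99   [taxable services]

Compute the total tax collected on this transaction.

€47.65

RC car €48.85: children's toys → 7% → €3.42
Noise-cancelling headphones €393.90: consumer electronics, €250.00 or more → 10.75% → €42.34
Webcam €50.35: consumer electronics, under €250.00 → 0% → €0.00
Shoe repair €35.99: taxable services → 5.25% → €1.89
Total tax = €3.42 + €42.34 + €1.89 = €47.65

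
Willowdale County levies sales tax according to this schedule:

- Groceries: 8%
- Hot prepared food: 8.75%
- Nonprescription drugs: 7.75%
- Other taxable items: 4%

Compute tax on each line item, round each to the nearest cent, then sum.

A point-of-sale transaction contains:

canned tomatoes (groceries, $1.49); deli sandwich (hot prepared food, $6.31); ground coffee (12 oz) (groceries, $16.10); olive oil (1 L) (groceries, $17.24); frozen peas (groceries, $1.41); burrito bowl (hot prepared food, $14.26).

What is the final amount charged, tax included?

$61.51

Canned tomatoes $1.49: groceries → 8% → $0.12
Deli sandwich $6.31: hot prepared food → 8.75% → $0.55
Ground coffee (12 oz) $16.10: groceries → 8% → $1.29
Olive oil (1 L) $17.24: groceries → 8% → $1.38
Frozen peas $1.41: groceries → 8% → $0.11
Burrito bowl $14.26: hot prepared food → 8.75% → $1.25
Subtotal = $56.81; tax = $4.70; total due = $61.51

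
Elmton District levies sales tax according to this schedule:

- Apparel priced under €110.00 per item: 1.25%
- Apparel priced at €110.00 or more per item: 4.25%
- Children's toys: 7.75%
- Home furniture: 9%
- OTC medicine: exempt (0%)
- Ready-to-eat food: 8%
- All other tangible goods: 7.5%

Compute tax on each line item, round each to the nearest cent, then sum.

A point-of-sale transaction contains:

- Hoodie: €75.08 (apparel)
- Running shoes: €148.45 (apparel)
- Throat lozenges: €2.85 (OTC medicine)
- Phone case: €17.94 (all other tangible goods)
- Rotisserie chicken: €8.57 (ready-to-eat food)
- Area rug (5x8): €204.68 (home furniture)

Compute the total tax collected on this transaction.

€27.71

Hoodie €75.08: apparel, under €110.00 → 1.25% → €0.94
Running shoes €148.45: apparel, €110.00 or more → 4.25% → €6.31
Throat lozenges €2.85: OTC medicine → 0% → €0.00
Phone case €17.94: all other tangible goods → 7.5% → €1.35
Rotisserie chicken €8.57: ready-to-eat food → 8% → €0.69
Area rug (5x8) €204.68: home furniture → 9% → €18.42
Total tax = €0.94 + €6.31 + €1.35 + €0.69 + €18.42 = €27.71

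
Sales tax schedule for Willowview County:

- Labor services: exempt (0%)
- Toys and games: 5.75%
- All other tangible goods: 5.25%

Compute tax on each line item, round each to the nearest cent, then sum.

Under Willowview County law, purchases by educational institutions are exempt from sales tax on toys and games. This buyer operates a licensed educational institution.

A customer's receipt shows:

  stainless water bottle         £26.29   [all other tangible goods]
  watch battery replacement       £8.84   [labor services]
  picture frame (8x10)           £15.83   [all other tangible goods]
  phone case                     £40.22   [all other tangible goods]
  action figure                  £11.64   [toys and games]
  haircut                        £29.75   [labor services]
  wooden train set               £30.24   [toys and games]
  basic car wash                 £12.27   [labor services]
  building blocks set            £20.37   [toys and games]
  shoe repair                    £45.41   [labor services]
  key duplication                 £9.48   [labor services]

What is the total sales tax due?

Stainless water bottle £26.29: all other tangible goods → 5.25% → £1.38
Watch battery replacement £8.84: labor services → 0% → £0.00
Picture frame (8x10) £15.83: all other tangible goods → 5.25% → £0.83
Phone case £40.22: all other tangible goods → 5.25% → £2.11
Action figure £11.64: toys and games, buyer-exempt → 0% → £0.00
Haircut £29.75: labor services → 0% → £0.00
Wooden train set £30.24: toys and games, buyer-exempt → 0% → £0.00
Basic car wash £12.27: labor services → 0% → £0.00
Building blocks set £20.37: toys and games, buyer-exempt → 0% → £0.00
Shoe repair £45.41: labor services → 0% → £0.00
Key duplication £9.48: labor services → 0% → £0.00
Total tax = £1.38 + £0.83 + £2.11 = £4.32

£4.32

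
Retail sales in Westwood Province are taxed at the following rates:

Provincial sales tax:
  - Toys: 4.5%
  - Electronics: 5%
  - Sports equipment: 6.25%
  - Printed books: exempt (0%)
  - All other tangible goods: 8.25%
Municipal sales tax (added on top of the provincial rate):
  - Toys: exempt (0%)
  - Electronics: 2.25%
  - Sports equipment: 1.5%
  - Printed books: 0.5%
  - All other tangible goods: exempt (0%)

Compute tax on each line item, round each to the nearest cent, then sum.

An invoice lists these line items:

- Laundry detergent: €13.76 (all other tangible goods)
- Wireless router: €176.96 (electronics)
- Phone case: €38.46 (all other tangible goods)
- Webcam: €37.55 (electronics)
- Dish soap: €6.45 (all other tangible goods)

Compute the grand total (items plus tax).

€293.57

Laundry detergent €13.76: all other tangible goods → 8.25% + 0% municipal = 8.25% → €1.14
Wireless router €176.96: electronics → 5% + 2.25% municipal = 7.25% → €12.83
Phone case €38.46: all other tangible goods → 8.25% + 0% municipal = 8.25% → €3.17
Webcam €37.55: electronics → 5% + 2.25% municipal = 7.25% → €2.72
Dish soap €6.45: all other tangible goods → 8.25% + 0% municipal = 8.25% → €0.53
Subtotal = €273.18; tax = €20.39; total due = €293.57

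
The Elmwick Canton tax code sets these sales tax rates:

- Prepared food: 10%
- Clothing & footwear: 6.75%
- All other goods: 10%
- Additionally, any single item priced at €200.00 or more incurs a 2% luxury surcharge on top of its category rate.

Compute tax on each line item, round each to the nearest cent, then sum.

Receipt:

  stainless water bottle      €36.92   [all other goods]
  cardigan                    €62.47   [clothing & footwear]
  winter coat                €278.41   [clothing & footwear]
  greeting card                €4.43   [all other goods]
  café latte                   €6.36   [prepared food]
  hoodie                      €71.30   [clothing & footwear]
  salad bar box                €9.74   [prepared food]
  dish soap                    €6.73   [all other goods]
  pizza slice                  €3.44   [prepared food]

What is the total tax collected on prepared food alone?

Café latte €6.36: prepared food → 10% → €0.64
Salad bar box €9.74: prepared food → 10% → €0.97
Pizza slice €3.44: prepared food → 10% → €0.34
Tax on prepared food = €0.64 + €0.97 + €0.34 = €1.95

€1.95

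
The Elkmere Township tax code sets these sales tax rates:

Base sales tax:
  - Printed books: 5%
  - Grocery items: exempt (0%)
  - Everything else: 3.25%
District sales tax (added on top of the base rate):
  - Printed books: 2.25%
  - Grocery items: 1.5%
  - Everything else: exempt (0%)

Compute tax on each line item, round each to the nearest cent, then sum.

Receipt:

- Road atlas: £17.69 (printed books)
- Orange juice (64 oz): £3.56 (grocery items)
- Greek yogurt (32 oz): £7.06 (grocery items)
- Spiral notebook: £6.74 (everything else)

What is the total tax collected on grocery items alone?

Orange juice (64 oz) £3.56: grocery items → 0% + 1.5% district = 1.5% → £0.05
Greek yogurt (32 oz) £7.06: grocery items → 0% + 1.5% district = 1.5% → £0.11
Tax on grocery items = £0.05 + £0.11 = £0.16

£0.16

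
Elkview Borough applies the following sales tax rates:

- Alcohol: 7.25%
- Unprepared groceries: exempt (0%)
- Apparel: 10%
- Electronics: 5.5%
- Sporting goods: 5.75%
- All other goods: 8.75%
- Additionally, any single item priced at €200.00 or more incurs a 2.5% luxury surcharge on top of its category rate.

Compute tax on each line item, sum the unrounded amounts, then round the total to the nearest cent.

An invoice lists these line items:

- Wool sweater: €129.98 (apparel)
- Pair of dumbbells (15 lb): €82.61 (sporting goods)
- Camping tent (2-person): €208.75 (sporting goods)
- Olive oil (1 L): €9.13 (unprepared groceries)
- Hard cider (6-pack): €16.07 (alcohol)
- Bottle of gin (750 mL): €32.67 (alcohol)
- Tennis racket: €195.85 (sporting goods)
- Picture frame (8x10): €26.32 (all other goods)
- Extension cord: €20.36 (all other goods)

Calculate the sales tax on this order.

€53.85

Wool sweater €129.98: apparel → 10% → €12.998
Pair of dumbbells (15 lb) €82.61: sporting goods → 5.75% → €4.750075
Camping tent (2-person) €208.75: sporting goods → 5.75% + 2.5% surcharge = 8.25% → €17.221875
Olive oil (1 L) €9.13: unprepared groceries → 0% → €0.00
Hard cider (6-pack) €16.07: alcohol → 7.25% → €1.165075
Bottle of gin (750 mL) €32.67: alcohol → 7.25% → €2.368575
Tennis racket €195.85: sporting goods → 5.75% → €11.261375
Picture frame (8x10) €26.32: all other goods → 8.75% → €2.303
Extension cord €20.36: all other goods → 8.75% → €1.7815
Unrounded tax sum = €53.849475 → €53.85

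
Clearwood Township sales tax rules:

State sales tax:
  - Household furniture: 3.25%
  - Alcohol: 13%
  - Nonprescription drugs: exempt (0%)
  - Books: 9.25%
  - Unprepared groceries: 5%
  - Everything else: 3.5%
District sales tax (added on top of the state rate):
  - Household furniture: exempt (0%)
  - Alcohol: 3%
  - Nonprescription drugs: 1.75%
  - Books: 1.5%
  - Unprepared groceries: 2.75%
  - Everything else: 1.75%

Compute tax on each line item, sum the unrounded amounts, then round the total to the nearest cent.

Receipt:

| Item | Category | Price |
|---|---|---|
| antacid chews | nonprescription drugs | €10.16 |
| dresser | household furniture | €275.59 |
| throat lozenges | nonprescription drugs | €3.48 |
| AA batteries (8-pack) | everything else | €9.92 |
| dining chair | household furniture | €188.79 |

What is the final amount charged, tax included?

Antacid chews €10.16: nonprescription drugs → 0% + 1.75% district = 1.75% → €0.1778
Dresser €275.59: household furniture → 3.25% + 0% district = 3.25% → €8.956675
Throat lozenges €3.48: nonprescription drugs → 0% + 1.75% district = 1.75% → €0.0609
AA batteries (8-pack) €9.92: everything else → 3.5% + 1.75% district = 5.25% → €0.5208
Dining chair €188.79: household furniture → 3.25% + 0% district = 3.25% → €6.135675
Subtotal = €487.94; unrounded tax = €15.85185 → €15.85; total due = €503.79

€503.79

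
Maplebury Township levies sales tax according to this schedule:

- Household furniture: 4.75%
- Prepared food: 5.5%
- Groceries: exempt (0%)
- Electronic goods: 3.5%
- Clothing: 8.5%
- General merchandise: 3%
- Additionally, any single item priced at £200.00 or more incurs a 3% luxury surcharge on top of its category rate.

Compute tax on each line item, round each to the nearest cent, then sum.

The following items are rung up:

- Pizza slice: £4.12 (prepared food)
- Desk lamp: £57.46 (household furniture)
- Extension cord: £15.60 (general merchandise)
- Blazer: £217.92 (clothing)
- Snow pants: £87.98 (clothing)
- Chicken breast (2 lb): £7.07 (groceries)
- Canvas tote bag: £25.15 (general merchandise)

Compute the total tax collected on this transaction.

Pizza slice £4.12: prepared food → 5.5% → £0.23
Desk lamp £57.46: household furniture → 4.75% → £2.73
Extension cord £15.60: general merchandise → 3% → £0.47
Blazer £217.92: clothing → 8.5% + 3% surcharge = 11.5% → £25.06
Snow pants £87.98: clothing → 8.5% → £7.48
Chicken breast (2 lb) £7.07: groceries → 0% → £0.00
Canvas tote bag £25.15: general merchandise → 3% → £0.75
Total tax = £0.23 + £2.73 + £0.47 + £25.06 + £7.48 + £0.75 = £36.72

£36.72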